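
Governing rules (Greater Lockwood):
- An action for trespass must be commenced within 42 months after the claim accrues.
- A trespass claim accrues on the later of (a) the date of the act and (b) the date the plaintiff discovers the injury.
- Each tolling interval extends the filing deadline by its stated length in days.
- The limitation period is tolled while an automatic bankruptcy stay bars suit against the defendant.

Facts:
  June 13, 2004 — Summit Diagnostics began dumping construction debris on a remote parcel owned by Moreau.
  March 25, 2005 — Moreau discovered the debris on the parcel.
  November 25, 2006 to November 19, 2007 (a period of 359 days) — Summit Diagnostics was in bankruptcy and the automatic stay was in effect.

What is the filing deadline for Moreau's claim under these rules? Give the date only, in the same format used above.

September 19, 2009

Because discovery on March 25, 2005 post-dates the June 13, 2004 act, accrual under the later-of rule falls on March 25, 2005.
The untolled deadline — 42 months after March 25, 2005 — is September 25, 2008.
The period was tolled for 359 days by the automatic bankruptcy stay (November 25, 2006 to November 19, 2007), pushing the deadline to September 19, 2009.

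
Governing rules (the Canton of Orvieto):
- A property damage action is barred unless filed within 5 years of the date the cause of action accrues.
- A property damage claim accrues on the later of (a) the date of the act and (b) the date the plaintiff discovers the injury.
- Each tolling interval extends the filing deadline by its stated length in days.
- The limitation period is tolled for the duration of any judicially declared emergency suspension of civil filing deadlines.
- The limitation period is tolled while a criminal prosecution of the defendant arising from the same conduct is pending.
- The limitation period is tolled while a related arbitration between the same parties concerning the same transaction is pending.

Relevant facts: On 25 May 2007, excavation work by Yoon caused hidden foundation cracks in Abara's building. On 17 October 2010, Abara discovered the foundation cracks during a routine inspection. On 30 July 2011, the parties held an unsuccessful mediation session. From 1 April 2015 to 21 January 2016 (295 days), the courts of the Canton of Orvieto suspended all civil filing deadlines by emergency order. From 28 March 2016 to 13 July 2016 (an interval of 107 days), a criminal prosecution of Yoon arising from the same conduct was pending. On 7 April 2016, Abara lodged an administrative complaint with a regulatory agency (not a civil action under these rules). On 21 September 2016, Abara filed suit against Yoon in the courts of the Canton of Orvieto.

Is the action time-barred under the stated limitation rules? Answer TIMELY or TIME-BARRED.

TIMELY

Because discovery on 17 October 2010 post-dates the 25 May 2007 act, accrual under the later-of rule falls on 17 October 2010.
The untolled deadline — 5 years after 17 October 2010 — is 17 October 2015.
The emergency suspension of filing deadlines from 1 April 2015 to 21 January 2016 tolled the period for 295 days, extending the deadline to 7 August 2016.
Because the pending criminal prosecution ran from 28 March 2016 to 13 July 2016, the deadline is extended by 107 days to 22 November 2016.
The other events in the timeline have no effect on the limitation period under the stated rules.
Filing on 21 September 2016 beat the 22 November 2016 deadline — the action is timely.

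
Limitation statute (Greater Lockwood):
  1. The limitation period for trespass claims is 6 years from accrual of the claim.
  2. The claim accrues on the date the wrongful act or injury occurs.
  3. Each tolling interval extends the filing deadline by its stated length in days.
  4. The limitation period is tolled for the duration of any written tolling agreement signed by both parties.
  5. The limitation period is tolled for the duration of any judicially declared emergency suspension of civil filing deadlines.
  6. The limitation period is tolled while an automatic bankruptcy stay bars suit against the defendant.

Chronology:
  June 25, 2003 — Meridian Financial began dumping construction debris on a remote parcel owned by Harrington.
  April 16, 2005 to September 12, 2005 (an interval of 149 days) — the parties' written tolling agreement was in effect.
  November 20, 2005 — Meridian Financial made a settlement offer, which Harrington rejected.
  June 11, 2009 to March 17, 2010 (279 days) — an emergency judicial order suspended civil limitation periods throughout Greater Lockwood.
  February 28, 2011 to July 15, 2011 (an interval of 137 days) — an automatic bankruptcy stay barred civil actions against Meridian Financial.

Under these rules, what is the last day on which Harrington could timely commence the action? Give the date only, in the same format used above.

August 27, 2010

The claim accrued on June 25, 2003, when the wrongful act occurred.
Adding the 6 years base period to June 25, 2003 gives a deadline of June 25, 2009, before any tolling.
The period was tolled for 149 days by the written tolling agreement (April 16, 2005 to September 12, 2005), pushing the deadline to November 21, 2009.
Because the emergency suspension of filing deadlines ran from June 11, 2009 to March 17, 2010, the deadline is extended by 279 days to August 27, 2010.
By the time the automatic bankruptcy stay began on February 28, 2011, the limitation period had already expired on August 27, 2010; that interval cannot revive it.
Nothing else in the chronology tolls or restarts the period.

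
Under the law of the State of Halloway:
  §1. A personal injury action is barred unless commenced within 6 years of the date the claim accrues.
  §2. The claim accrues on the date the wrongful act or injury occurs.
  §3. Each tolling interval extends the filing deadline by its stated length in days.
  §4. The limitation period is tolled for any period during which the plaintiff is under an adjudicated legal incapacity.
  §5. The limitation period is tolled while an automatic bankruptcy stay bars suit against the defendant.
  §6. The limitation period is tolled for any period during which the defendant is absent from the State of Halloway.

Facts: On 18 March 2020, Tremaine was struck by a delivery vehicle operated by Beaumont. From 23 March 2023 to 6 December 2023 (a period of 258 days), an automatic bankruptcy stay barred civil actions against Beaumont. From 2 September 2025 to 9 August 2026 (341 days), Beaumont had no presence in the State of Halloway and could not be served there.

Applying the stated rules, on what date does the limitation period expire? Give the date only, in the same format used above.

The limitation period began to run on 18 March 2020.
6 years from 18 March 2020 is 18 March 2026.
The period was tolled for 258 days by the automatic bankruptcy stay (23 March 2023 to 6 December 2023), pushing the deadline to 1 December 2026.
Because the defendant's absence from the jurisdiction ran from 2 September 2025 to 9 August 2026, the deadline is extended by 341 days to 7 November 2027.

7 November 2027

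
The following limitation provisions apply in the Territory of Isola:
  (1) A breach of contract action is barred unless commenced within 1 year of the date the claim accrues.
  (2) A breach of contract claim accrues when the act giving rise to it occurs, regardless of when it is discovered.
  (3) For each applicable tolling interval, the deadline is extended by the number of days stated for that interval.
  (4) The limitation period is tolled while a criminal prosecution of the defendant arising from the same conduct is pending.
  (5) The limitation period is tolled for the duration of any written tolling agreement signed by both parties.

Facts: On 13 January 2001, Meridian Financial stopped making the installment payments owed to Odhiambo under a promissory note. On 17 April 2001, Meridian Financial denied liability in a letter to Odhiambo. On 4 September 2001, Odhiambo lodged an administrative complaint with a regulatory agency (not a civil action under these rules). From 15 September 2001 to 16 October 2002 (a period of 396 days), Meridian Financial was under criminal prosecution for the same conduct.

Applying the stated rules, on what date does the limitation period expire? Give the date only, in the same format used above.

13 February 2003

The claim accrued on 13 January 2001, the date of the act.
The untolled deadline — 1 year after 13 January 2001 — is 13 January 2002.
Because the pending criminal prosecution ran from 15 September 2001 to 16 October 2002, the deadline is extended by 396 days to 13 February 2003.
None of the other events listed affects the running of the period under the stated rules.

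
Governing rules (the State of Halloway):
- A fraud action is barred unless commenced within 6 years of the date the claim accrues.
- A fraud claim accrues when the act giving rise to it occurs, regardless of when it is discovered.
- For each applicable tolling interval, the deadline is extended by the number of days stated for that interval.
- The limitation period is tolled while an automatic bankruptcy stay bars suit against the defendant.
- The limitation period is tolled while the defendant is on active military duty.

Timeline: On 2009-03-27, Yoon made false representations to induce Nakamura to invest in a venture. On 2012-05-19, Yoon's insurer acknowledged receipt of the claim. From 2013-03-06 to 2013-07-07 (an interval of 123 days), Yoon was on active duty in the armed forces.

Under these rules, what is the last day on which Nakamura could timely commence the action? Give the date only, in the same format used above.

The claim accrued on 2009-03-27, when the wrongful act occurred.
The untolled deadline — 6 years after 2009-03-27 — is 2015-03-27.
Because the defendant's active military service ran from 2013-03-06 to 2013-07-07, the deadline is extended by 123 days to 2015-07-28.
Nothing else in the chronology tolls or restarts the period.

2015-07-28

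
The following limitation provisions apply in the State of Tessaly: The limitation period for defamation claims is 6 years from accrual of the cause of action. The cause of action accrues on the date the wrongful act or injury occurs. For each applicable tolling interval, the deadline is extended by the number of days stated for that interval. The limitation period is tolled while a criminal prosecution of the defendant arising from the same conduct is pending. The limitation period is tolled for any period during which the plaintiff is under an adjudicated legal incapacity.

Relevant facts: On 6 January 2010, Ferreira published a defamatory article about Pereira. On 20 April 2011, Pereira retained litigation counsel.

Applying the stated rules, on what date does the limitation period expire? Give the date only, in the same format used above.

6 January 2016

The claim accrued on 6 January 2010, when the wrongful act occurred.
Adding the 6 years base period to 6 January 2010 gives a deadline of 6 January 2016, before any tolling.
The other events in the timeline have no effect on the limitation period under the stated rules.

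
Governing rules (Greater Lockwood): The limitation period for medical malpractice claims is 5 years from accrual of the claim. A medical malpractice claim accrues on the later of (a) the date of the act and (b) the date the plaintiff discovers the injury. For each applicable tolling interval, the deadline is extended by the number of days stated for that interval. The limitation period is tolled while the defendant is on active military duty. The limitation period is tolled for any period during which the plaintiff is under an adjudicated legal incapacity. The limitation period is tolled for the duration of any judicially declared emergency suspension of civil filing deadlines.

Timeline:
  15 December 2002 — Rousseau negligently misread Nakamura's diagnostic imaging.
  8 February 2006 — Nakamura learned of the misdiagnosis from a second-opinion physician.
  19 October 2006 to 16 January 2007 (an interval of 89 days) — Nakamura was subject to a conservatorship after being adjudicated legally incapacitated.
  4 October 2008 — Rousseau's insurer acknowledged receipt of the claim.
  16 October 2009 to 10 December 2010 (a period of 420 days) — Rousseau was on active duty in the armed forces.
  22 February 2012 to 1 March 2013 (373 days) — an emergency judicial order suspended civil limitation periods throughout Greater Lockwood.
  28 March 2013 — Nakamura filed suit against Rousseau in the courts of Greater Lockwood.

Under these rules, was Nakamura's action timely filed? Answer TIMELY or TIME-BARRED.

Because discovery on 8 February 2006 post-dates the 15 December 2002 act, accrual under the later-of rule falls on 8 February 2006.
The untolled deadline — 5 years after 8 February 2006 — is 8 February 2011.
Because the plaintiff's legal incapacity ran from 19 October 2006 to 16 January 2007, the deadline is extended by 89 days to 8 May 2011.
The defendant's active military service from 16 October 2009 to 10 December 2010 tolled the period for 420 days, extending the deadline to 1 July 2012.
The period was tolled for 373 days by the emergency suspension of filing deadlines (22 February 2012 to 1 March 2013), pushing the deadline to 9 July 2013.
The other events in the timeline have no effect on the limitation period under the stated rules.
Filing on 28 March 2013 beat the 9 July 2013 deadline — the action is timely.

TIMELY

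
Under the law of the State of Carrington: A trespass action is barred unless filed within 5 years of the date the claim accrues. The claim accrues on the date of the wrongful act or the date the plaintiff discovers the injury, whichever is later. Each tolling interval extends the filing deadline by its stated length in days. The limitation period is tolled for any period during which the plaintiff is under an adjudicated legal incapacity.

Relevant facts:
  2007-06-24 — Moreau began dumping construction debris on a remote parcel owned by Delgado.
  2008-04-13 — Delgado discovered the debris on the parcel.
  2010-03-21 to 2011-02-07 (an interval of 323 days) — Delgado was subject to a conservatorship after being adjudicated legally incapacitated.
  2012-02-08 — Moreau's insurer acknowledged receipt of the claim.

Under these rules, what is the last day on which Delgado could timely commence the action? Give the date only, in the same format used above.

Taking the later of the act (2007-06-24) and discovery (2008-04-13), the claim accrued on 2008-04-13.
The untolled deadline — 5 years after 2008-04-13 — is 2013-04-13.
Because the plaintiff's legal incapacity ran from 2010-03-21 to 2011-02-07, the deadline is extended by 323 days to 2014-03-02.
The other events in the timeline have no effect on the limitation period under the stated rules.

2014-03-02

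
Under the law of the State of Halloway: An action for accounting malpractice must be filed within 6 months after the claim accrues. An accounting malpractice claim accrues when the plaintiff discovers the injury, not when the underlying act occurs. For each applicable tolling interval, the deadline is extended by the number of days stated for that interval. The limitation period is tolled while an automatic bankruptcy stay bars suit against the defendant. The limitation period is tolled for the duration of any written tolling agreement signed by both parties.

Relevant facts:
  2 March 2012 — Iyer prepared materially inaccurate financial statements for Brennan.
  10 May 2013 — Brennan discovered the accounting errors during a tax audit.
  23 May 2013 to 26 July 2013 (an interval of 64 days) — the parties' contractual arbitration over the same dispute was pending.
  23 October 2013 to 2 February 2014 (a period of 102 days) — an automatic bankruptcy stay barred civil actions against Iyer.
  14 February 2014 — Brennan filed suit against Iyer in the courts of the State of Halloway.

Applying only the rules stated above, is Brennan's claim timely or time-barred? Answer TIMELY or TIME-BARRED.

TIMELY

Accrual is tied to discovery, so the period began on 10 May 2013 rather than on 2 March 2012 when the act occurred.
Adding the 6 months base period to 10 May 2013 gives a deadline of 10 November 2013, before any tolling.
Because the automatic bankruptcy stay ran from 23 October 2013 to 2 February 2014, the deadline is extended by 102 days to 20 February 2014.
No stated provision tolls the period for a pending arbitration, so the interval from 23 May 2013 to 26 July 2013 has no effect on the deadline.
Brennan filed on 14 February 2014, before the 20 February 2014 deadline, so the action is timely.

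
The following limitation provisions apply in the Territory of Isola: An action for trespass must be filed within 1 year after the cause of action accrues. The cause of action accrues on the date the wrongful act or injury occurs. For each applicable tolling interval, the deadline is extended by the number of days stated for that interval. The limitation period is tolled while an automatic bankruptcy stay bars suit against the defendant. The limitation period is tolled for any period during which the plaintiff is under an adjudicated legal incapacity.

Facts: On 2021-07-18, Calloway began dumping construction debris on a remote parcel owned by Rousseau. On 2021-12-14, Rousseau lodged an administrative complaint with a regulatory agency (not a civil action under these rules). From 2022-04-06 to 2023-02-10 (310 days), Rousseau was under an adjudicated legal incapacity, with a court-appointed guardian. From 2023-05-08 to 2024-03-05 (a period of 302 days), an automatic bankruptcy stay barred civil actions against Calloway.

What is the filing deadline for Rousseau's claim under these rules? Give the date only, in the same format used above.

2024-03-21

The cause of action accrued on 2021-07-18, the date of the act.
1 year from 2021-07-18 is 2022-07-18.
The period was tolled for 310 days by the plaintiff's legal incapacity (2022-04-06 to 2023-02-10), pushing the deadline to 2023-05-24.
The period was tolled for 302 days by the automatic bankruptcy stay (2023-05-08 to 2024-03-05), pushing the deadline to 2024-03-21.
Nothing else in the chronology tolls or restarts the period.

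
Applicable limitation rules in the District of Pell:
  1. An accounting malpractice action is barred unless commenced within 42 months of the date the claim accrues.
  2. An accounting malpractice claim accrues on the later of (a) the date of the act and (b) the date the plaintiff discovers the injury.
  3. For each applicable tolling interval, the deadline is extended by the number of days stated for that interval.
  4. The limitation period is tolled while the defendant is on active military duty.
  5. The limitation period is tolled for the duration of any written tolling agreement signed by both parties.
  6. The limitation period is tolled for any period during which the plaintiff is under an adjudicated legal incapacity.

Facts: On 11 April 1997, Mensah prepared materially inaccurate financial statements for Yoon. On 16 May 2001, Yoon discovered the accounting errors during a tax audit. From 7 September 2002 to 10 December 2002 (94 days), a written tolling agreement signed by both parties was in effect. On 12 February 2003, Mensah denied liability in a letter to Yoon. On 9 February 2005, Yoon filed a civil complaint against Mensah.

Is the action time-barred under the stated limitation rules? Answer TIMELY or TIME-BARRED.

TIMELY

Because discovery on 16 May 2001 post-dates the 11 April 1997 act, accrual under the later-of rule falls on 16 May 2001.
42 months from 16 May 2001 is 16 November 2004.
Because the written tolling agreement ran from 7 September 2002 to 10 December 2002, the deadline is extended by 94 days to 18 February 2005.
The other events in the timeline have no effect on the limitation period under the stated rules.
Filing on 9 February 2005 beat the 18 February 2005 deadline — the action is timely.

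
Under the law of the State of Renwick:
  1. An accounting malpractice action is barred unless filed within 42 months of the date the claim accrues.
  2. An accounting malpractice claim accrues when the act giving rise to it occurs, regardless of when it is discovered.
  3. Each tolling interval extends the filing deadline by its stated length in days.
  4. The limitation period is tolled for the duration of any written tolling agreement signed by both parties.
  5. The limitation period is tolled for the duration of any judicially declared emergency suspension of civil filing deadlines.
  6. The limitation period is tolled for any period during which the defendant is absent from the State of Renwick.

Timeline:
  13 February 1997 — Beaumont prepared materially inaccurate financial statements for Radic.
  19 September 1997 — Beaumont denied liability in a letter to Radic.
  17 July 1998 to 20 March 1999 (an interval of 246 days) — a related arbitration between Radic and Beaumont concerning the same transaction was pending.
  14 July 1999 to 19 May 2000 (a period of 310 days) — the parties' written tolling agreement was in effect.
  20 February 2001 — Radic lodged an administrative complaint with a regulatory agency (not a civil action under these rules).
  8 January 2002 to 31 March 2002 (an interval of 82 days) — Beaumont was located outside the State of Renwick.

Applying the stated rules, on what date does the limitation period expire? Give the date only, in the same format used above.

19 June 2001

The limitation period began to run on 13 February 1997.
42 months from 13 February 1997 is 13 August 2000.
Because the written tolling agreement ran from 14 July 1999 to 19 May 2000, the deadline is extended by 310 days to 19 June 2001.
By the time the defendant's absence from the jurisdiction began on 8 January 2002, the limitation period had already expired on 19 June 2001; that interval cannot revive it.
No stated provision tolls the period for a pending arbitration, so the interval from 17 July 1998 to 20 March 1999 has no effect on the deadline.
The other events in the timeline have no effect on the limitation period under the stated rules.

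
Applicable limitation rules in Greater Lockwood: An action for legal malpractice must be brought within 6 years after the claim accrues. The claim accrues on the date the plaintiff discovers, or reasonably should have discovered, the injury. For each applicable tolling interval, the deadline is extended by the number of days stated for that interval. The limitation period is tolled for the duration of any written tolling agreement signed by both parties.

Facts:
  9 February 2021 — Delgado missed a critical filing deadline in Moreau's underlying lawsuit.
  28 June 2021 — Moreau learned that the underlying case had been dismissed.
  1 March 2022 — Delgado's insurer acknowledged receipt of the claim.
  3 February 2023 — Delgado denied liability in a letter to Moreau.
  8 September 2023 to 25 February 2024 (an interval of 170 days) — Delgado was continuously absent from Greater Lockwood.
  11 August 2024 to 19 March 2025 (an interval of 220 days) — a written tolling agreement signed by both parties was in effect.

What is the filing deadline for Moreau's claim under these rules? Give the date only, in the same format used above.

3 February 2028

The claim did not accrue until Moreau discovered the injury on 28 June 2021; the 9 February 2021 act date does not start the clock under the stated rule.
The untolled deadline — 6 years after 28 June 2021 — is 28 June 2027.
The written tolling agreement from 11 August 2024 to 19 March 2025 tolled the period for 220 days, extending the deadline to 3 February 2028.
Although the defendant's absence ran from 8 September 2023 to 25 February 2024, the stated rules do not make that a tolling event, so it is disregarded.
Nothing else in the chronology tolls or restarts the period.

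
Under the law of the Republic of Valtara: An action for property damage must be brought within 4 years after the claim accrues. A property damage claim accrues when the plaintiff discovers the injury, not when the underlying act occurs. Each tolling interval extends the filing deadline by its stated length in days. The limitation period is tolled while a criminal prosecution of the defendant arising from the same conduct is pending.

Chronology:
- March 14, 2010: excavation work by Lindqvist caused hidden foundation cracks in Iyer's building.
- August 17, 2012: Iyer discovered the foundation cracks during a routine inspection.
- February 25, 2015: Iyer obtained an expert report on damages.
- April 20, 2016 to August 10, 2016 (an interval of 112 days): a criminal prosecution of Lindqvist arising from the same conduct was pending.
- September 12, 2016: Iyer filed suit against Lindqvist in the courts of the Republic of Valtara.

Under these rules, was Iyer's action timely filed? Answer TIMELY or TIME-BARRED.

TIMELY

Under the discovery rule, the claim accrued on August 17, 2012, when Iyer discovered the injury — not on the March 14, 2010 date of the underlying act.
The untolled deadline — 4 years after August 17, 2012 — is August 17, 2016.
The period was tolled for 112 days by the pending criminal prosecution (April 20, 2016 to August 10, 2016), pushing the deadline to December 7, 2016.
The other events in the timeline have no effect on the limitation period under the stated rules.
Filing on September 12, 2016 beat the December 7, 2016 deadline — the action is timely.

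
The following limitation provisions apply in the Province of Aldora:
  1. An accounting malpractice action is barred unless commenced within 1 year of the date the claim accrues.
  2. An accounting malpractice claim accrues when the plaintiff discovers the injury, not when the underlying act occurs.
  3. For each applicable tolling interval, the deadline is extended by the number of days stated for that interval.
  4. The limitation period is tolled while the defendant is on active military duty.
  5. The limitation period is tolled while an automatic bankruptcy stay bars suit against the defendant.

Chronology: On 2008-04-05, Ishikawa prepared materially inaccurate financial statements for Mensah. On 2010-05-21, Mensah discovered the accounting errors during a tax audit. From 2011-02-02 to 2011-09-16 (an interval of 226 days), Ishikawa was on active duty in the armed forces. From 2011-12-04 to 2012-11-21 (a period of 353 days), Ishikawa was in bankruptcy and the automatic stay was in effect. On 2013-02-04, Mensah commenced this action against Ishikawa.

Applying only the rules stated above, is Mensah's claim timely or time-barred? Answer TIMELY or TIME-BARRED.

Under the discovery rule, the claim accrued on 2010-05-21, when Mensah discovered the injury — not on the 2008-04-05 date of the underlying act.
1 year from 2010-05-21 is 2011-05-21.
The defendant's active military service from 2011-02-02 to 2011-09-16 tolled the period for 226 days, extending the deadline to 2012-01-02.
The automatic bankruptcy stay from 2011-12-04 to 2012-11-21 tolled the period for 353 days, extending the deadline to 2012-12-20.
The 2013-02-04 filing falls after the 2012-12-20 deadline; the claim is time-barred.

TIME-BARRED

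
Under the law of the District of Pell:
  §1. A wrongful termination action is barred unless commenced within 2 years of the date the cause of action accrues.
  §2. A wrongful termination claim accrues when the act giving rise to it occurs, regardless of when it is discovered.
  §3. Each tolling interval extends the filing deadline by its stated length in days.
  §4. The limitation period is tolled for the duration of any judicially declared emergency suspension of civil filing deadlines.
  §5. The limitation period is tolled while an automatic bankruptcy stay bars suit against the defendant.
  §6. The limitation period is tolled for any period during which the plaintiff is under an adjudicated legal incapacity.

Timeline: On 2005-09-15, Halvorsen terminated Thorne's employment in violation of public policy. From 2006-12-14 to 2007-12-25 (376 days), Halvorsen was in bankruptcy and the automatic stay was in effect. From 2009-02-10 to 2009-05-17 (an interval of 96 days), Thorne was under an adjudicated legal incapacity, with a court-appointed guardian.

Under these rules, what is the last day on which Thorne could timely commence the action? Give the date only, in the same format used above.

2008-09-25

The cause of action accrued on 2005-09-15, the date of the act.
Adding the 2 years base period to 2005-09-15 gives a deadline of 2007-09-15, before any tolling.
The automatic bankruptcy stay from 2006-12-14 to 2007-12-25 tolled the period for 376 days, extending the deadline to 2008-09-25.
By the time the plaintiff's legal incapacity began on 2009-02-10, the limitation period had already expired on 2008-09-25; that interval cannot revive it.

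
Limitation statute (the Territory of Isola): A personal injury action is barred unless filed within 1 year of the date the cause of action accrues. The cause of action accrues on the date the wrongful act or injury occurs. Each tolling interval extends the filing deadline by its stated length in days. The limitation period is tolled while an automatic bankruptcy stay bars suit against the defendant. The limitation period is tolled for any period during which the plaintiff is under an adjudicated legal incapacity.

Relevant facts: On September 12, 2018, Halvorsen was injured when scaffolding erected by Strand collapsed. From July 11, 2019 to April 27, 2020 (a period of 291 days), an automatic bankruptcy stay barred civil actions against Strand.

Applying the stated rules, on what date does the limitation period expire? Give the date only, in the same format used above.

June 29, 2020

The cause of action accrued on September 12, 2018, the date of the act.
1 year from September 12, 2018 is September 12, 2019.
The period was tolled for 291 days by the automatic bankruptcy stay (July 11, 2019 to April 27, 2020), pushing the deadline to June 29, 2020.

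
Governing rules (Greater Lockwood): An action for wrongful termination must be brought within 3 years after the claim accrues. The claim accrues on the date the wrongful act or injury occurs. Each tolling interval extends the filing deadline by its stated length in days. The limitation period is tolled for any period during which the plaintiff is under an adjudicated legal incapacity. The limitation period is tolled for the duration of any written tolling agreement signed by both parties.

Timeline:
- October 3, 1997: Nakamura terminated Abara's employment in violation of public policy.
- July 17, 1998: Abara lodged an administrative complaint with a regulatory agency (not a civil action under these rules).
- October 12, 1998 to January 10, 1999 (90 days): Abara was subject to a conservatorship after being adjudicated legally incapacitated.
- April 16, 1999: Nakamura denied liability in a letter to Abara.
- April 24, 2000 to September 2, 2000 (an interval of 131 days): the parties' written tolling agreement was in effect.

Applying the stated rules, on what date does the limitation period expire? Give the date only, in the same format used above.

The limitation period began to run on October 3, 1997.
The untolled deadline — 3 years after October 3, 1997 — is October 3, 2000.
Because the plaintiff's legal incapacity ran from October 12, 1998 to January 10, 1999, the deadline is extended by 90 days to January 1, 2001.
The written tolling agreement from April 24, 2000 to September 2, 2000 tolled the period for 131 days, extending the deadline to May 12, 2001.
The other events in the timeline have no effect on the limitation period under the stated rules.

May 12, 2001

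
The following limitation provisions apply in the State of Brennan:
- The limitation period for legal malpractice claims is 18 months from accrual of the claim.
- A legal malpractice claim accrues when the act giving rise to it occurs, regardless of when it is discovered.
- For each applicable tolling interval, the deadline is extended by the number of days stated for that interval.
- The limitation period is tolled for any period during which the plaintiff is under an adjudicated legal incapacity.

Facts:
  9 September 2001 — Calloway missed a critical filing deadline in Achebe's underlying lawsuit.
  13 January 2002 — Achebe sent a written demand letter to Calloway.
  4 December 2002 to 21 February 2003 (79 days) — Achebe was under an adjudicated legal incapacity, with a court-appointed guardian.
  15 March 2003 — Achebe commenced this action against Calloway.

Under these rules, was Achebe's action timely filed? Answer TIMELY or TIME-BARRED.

TIMELY

The claim accrued on 9 September 2001, the date of the act.
Adding the 18 months base period to 9 September 2001 gives a deadline of 9 March 2003, before any tolling.
The period was tolled for 79 days by the plaintiff's legal incapacity (4 December 2002 to 21 February 2003), pushing the deadline to 27 May 2003.
Nothing else in the chronology tolls or restarts the period.
Filing on 15 March 2003 beat the 27 May 2003 deadline — the action is timely.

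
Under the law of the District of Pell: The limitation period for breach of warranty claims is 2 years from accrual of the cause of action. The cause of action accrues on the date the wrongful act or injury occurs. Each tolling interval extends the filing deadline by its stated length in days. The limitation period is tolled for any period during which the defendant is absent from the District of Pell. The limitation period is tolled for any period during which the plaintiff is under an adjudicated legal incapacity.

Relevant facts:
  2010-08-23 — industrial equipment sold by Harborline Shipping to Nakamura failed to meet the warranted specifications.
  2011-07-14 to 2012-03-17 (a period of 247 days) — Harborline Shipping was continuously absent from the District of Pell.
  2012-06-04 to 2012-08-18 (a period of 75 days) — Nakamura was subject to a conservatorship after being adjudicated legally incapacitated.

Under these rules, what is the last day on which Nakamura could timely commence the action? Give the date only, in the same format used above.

2013-07-11

The limitation period began to run on 2010-08-23.
The untolled deadline — 2 years after 2010-08-23 — is 2012-08-23.
The period was tolled for 247 days by the defendant's absence from the jurisdiction (2011-07-14 to 2012-03-17), pushing the deadline to 2013-04-27.
The period was tolled for 75 days by the plaintiff's legal incapacity (2012-06-04 to 2012-08-18), pushing the deadline to 2013-07-11.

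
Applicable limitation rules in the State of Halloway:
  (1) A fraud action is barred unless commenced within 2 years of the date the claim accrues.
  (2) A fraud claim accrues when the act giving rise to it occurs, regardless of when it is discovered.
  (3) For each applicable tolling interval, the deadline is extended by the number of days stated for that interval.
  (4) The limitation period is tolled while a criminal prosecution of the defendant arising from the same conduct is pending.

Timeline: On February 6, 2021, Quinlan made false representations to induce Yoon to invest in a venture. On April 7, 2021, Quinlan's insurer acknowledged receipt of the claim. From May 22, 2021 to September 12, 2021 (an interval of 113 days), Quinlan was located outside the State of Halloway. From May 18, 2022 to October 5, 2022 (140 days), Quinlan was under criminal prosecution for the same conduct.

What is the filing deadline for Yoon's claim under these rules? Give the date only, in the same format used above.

The limitation period began to run on February 6, 2021.
The untolled deadline — 2 years after February 6, 2021 — is February 6, 2023.
The period was tolled for 140 days by the pending criminal prosecution (May 18, 2022 to October 5, 2022), pushing the deadline to June 26, 2023.
No stated provision tolls the period for the defendant's absence, so the interval from May 22, 2021 to September 12, 2021 has no effect on the deadline.
None of the other events listed affects the running of the period under the stated rules.

June 26, 2023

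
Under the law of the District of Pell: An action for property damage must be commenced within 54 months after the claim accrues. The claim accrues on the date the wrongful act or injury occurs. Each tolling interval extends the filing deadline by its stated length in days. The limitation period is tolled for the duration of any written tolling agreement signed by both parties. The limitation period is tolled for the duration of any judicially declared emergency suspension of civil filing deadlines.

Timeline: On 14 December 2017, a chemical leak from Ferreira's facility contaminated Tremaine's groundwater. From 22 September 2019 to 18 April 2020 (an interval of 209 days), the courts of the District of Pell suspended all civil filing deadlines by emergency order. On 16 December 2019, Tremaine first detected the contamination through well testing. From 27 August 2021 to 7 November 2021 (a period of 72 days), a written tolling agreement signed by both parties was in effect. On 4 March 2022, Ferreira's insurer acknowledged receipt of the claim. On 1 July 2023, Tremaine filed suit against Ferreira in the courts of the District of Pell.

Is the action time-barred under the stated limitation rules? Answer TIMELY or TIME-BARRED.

TIME-BARRED

Accrual is governed by the date of the act, so the period began to run on 14 December 2017; the later discovery on 16 December 2019 is irrelevant under the stated rule.
The untolled deadline — 54 months after 14 December 2017 — is 14 June 2022.
Because the emergency suspension of filing deadlines ran from 22 September 2019 to 18 April 2020, the deadline is extended by 209 days to 9 January 2023.
The written tolling agreement from 27 August 2021 to 7 November 2021 tolled the period for 72 days, extending the deadline to 22 March 2023.
Nothing else in the chronology tolls or restarts the period.
Filing on 1 July 2023 missed the 22 March 2023 deadline — the action is time-barred.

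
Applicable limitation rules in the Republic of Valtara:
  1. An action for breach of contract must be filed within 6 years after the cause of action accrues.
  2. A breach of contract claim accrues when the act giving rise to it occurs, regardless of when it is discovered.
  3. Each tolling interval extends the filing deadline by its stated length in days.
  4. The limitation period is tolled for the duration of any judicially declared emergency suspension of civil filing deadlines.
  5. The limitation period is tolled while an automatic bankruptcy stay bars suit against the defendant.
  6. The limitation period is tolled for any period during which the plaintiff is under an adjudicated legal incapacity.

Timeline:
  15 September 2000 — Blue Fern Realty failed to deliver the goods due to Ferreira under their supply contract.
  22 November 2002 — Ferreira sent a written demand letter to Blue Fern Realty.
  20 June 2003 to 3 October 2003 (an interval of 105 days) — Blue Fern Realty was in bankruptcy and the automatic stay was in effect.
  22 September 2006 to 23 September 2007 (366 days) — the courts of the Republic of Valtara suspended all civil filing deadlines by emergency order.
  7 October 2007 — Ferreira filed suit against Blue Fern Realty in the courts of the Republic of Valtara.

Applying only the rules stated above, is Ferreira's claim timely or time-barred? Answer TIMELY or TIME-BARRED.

TIMELY

The claim accrued on 15 September 2000, when the wrongful act occurred.
Adding the 6 years base period to 15 September 2000 gives a deadline of 15 September 2006, before any tolling.
The automatic bankruptcy stay from 20 June 2003 to 3 October 2003 tolled the period for 105 days, extending the deadline to 29 December 2006.
The emergency suspension of filing deadlines from 22 September 2006 to 23 September 2007 tolled the period for 366 days, extending the deadline to 30 December 2007.
None of the other events listed affects the running of the period under the stated rules.
Ferreira filed on 7 October 2007, before the 30 December 2007 deadline, so the action is timely.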